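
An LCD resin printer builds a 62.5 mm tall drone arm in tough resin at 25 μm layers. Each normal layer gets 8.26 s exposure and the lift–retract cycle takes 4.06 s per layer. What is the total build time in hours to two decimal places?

Layer count = ceil(62.5 / 0.025) = 2500.
Per-layer time: 8.26 + 4.06 → 12.32 s.
Total = 2500 × 12.32 = 30800 s = 8.56 hours.

8.56 hours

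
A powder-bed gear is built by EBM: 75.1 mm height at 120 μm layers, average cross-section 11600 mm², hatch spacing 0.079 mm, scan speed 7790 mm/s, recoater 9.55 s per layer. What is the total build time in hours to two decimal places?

4.94 hours

Layers = ⌈75.1/0.12⌉ = 626.
Hatch length per layer: 11600 / 0.079 → 146835.4 mm.
Scan time per layer: 146835.4 / 7790 → 18.8492 s.
Time per layer: 18.8492 + 9.55 → 28.3992 s.
Total: 626 × 28.3992 s = 17777.8992 s → 4.94 hours.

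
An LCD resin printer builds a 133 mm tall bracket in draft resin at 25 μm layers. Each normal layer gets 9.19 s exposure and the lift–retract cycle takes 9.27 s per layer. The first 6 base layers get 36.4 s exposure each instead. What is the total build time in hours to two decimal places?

27.33 hours

Number of layers: 133 / 0.025 → 5320 (rounded up).
Base layers = 6 × (36.4 + 9.27), so 274.02 s.
Remaining layers = 5314 × (9.19 + 9.27), so 98096.44 s.
Total = 274.02 + 98096.44 = 98370.46 s = 27.33 hours.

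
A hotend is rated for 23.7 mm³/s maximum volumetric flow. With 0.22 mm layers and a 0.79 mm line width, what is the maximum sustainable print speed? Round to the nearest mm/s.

Extrusion cross-section = 0.22 × 0.79 = 0.1738 mm².
Max speed = 23.7 / 0.1738 = 136.36 ≈ 136 mm/s.

136 mm/s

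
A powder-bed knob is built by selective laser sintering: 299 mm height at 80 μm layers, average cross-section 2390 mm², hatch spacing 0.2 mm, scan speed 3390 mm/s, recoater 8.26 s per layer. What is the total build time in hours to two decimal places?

Layer count = ceil(299 / 0.08) = 3738.
Per-layer scan distance = 2390 / 0.2 = 11950 mm.
Per-layer scan time = 11950 / 3390 = 3.5251 s.
Per-layer time = 3.5251 + 8.26 = 11.7851 s.
Total: 3738 × 11.7851 s = 44052.7038 s → 12.24 hours.

12.24 hours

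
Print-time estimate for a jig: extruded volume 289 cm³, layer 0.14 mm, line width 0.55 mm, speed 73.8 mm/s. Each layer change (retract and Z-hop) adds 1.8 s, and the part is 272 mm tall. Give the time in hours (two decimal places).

15.10 hours

Bead cross-section = 0.14 × 0.55, so 0.077 mm².
Toolpath length = 289 cm³ / 0.077 mm² = 289000 / 0.077 = 3753246.8 mm.
Extrusion time = 3753246.8 / 73.8, so 50857 s.
Layer count = ceil(272 / 0.14) = 1943.
Layer-change overhead = 1943 × 1.8 = 3497.4 s.
Total = 50857 + 3497.4 = 54354.4 s = 15.10 hours.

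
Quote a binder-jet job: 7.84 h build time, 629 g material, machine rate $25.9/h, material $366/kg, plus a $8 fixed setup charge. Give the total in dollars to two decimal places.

$441.27

Machine cost = 25.9 × 7.84, so $203.056.
Material cost = 366 × 629/1000 = $230.214.
Total = 203.056 + 230.214 + 8 = $441.27.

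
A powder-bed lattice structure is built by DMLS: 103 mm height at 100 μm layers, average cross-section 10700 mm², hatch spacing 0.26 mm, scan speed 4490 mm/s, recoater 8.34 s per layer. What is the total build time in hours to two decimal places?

Number of layers: 103 / 0.1 → 1030 (rounded up).
Per-layer scan distance = 10700 / 0.26 = 41153.8 mm.
Per-layer scan time = 41153.8 / 4490 = 9.1657 s.
Time per layer: 9.1657 + 8.34 → 17.5057 s.
Build time = 1030 × 17.5057 = 18030.871 s = 5.01 hours.

5.01 hours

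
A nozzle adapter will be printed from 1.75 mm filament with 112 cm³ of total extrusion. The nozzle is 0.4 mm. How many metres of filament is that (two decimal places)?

46.56 m

A = π r² = π × 0.875² = 2.4053 mm².
L = 112000 mm³ / 2.4053 mm² = 46563.84 mm, i.e. 46.56 m.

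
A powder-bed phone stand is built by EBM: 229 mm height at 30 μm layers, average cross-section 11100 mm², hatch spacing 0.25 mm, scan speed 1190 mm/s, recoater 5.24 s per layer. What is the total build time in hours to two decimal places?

Layers = ⌈229/0.03⌉ = 7634.
Per-layer scan distance = 11100 / 0.25, so 44400 mm.
Per-layer scan time = 44400 / 1190 = 37.3109 s.
Time per layer = 37.3109 + 5.24 = 42.5509 s.
7634 layers × 42.5509 s/layer = 324833.5706 s, i.e. 90.23 hours.

90.23 hours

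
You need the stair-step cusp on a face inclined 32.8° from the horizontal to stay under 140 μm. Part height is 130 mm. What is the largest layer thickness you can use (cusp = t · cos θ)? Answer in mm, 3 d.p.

0.167 mm

t = h_c / cos θ = 0.14 / 0.8406 = 0.167 mm.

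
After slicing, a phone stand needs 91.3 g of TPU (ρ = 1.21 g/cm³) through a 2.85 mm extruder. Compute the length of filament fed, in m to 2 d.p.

11.83 m

Extruded volume: 91.3/1.21 = 75.4545 cm³ (75454.5 mm³).
Cross-section of 2.85 mm filament: π·(2.85/2)² = 6.3794 mm².
L = V/A = 75454.5/6.3794 = 11827.84 mm → 11.83 m.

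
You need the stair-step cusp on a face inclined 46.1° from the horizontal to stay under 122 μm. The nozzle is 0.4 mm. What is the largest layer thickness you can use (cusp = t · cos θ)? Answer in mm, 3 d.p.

t = h_c / cos θ = 0.122 / 0.6934 = 0.176 mm.

0.176 mm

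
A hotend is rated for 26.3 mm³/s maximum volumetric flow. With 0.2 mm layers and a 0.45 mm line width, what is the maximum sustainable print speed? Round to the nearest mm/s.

Bead cross-section = 0.2 × 0.45 = 0.09 mm².
Max speed = 26.3 / 0.09 = 292.22 ≈ 292 mm/s.

292 mm/s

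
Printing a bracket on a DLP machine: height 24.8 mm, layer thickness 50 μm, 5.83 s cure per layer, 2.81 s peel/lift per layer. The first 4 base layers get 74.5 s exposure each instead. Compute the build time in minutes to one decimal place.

Layer count = ceil(24.8 / 0.05) = 496.
Bottom layers: 4 × (74.5 + 2.81) → 309.24 s.
Regular layers = 492 × (5.83 + 2.81), so 4250.88 s.
Total = 309.24 + 4250.88 = 4560.12 s = 76.0 minutes.

76.0 minutes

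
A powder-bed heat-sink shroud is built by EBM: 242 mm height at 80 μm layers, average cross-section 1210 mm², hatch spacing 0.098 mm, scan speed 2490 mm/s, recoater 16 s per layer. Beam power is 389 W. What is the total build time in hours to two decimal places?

17.61 hours

Number of layers: 242 / 0.08 → 3025 (rounded up).
Hatch length per layer = 1210 / 0.098 = 12346.9 mm.
Scan time per layer = 12346.9 / 2490, so 4.9586 s.
Layer cycle = 4.9586 + 16 = 20.9586 s.
3025 layers × 20.9586 s/layer = 63399.765 s, i.e. 17.61 hours.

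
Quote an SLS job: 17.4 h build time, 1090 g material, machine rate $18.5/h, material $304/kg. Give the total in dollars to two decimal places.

Time charge = 18.5 × 17.4, so $321.90.
Material cost = 304 × 1090/1000, so $331.36.
Total = 321.90 + 331.36 = $653.26.

$653.26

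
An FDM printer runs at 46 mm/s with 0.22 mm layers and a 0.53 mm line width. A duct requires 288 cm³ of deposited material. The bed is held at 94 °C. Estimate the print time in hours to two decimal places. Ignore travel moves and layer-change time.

Bead cross-section: 0.22 × 0.53 → 0.1166 mm².
Path length: 288000 mm³ / 0.1166 mm² → 2469982.8 mm.
Time extruding: 2469982.8 / 46 → 53695.3 s.
In the requested units: 53695.3 s = 14.92 hours.

14.92 hours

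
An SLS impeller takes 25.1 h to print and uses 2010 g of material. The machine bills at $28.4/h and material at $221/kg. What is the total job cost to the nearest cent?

$1157.05

Time charge = 28.4 × 25.1 = $712.84.
Feedstock cost: 221 × 2010/1000 → $444.21.
Job cost: 712.84 + 444.21 = $1157.05.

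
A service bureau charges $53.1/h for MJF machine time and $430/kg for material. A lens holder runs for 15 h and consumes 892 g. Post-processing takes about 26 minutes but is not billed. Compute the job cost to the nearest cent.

Time charge = 53.1 × 15, so $796.50.
Material charge: 430 × 892/1000 → $383.56.
Job cost: 796.50 + 383.56 = $1180.06.

$1180.06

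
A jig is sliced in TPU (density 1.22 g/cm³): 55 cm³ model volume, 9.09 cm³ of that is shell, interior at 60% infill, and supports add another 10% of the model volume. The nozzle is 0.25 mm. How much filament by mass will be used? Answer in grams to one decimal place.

Infill region = 55 − 9.09 = 45.91 cm³.
Infill deposited = 0.60 × 45.91 = 27.546 cm³.
Support = 0.10 × 55, so 5.5 cm³.
Deposited volume = 9.09 + 27.546 + 5.5, so 42.136 cm³.
Mass = 42.136 × 1.22 = 51.40592 g.

51.4 g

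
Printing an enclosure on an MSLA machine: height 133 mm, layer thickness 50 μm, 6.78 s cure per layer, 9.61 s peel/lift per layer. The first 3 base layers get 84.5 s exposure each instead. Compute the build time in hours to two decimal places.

Layer count = ceil(133 / 0.05) = 2660.
Base layers = 3 × (84.5 + 9.61) = 282.33 s.
Regular layers = 2657 × (6.78 + 9.61) = 43548.23 s.
Total = 282.33 + 43548.23 = 43830.56 s = 12.18 hours.

12.18 hours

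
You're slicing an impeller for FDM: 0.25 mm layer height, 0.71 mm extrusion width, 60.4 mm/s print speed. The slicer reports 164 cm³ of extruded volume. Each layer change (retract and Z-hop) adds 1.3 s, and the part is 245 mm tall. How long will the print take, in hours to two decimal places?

4.60 hours

Bead cross-section = 0.25 × 0.71 = 0.1775 mm².
Total extruded path = 164000/0.1775 = 923943.7 mm.
Print-move time = 923943.7 / 60.4, so 15297.1 s.
Layers = ⌈245/0.25⌉ = 980.
Z-hop total = 980 × 1.3, so 1274 s.
Total = 15297.1 + 1274 = 16571.1 s = 4.60 hours.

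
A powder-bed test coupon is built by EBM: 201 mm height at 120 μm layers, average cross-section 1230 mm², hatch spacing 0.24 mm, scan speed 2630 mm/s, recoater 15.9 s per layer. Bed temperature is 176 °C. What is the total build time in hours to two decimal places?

Layers = ⌈201/0.12⌉ = 1675.
Scan path per layer = 1230 / 0.24 = 5125 mm.
Beam time per layer = 5125 / 2630 = 1.9487 s.
Per-layer time = 1.9487 + 15.9, so 17.8487 s.
Total: 1675 × 17.8487 s = 29896.5725 s → 8.30 hours.

8.30 hours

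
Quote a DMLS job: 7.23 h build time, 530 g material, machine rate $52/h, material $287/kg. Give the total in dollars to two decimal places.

Time charge: 52 × 7.23 → $375.96.
Material cost = 287 × 530/1000 = $152.11.
Total = 375.96 + 152.11 = $528.07.

$528.07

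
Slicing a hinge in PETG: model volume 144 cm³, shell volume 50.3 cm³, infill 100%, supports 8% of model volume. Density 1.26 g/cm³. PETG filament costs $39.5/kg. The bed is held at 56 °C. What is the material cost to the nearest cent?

Infill region: 144 − 50.3 → 93.7 cm³.
Infill deposited: 1.00 × 93.7 → 93.7 cm³.
Support = 0.08 × 144, so 11.52 cm³.
Total extruded = 50.3 + 93.7 + 11.52, so 155.52 cm³.
Mass = 155.52 × 1.26, so 195.9552 g.
At $39.5/kg: 195.9552/1000 × 39.5 = $7.74.

$7.74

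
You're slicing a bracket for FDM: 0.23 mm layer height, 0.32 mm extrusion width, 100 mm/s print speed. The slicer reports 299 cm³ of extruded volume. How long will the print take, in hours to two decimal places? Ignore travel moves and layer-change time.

11.28 hours

Line area: 0.23 × 0.32 → 0.0736 mm².
Path length: 299000 mm³ / 0.0736 mm² → 4062500 mm.
Time extruding = 4062500 / 100 = 40625 s.
40625 s = 11.28 hours.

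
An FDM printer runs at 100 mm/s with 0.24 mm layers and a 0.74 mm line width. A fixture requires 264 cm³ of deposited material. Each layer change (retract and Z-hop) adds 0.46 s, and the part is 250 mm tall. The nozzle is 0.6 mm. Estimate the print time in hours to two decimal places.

Bead cross-section: 0.24 × 0.74 → 0.1776 mm².
Total extruded path = 264000/0.1776 = 1486486.5 mm.
Time extruding: 1486486.5 / 100 → 14864.9 s.
Number of layers: 250 / 0.24 → 1042 (rounded up).
Z-hop total = 1042 × 0.46, so 479.32 s.
Altogether 14864.9 + 479.32 = 15344.22 s, i.e. 4.26 hours.

4.26 hours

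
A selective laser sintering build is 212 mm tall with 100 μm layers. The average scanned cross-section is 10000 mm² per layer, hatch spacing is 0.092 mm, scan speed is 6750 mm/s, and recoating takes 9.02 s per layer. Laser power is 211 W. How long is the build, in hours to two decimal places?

Layers = ⌈212/0.1⌉ = 2120.
Per-layer scan distance = 10000 / 0.092 = 108695.7 mm.
Scan time per layer = 108695.7 / 6750 = 16.1031 s.
Layer cycle = 16.1031 + 9.02, so 25.1231 s.
2120 layers × 25.1231 s/layer = 53260.972 s, i.e. 14.79 hours.

14.79 hours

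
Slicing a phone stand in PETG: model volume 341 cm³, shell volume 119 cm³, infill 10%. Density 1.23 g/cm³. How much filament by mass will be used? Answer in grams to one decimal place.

Volume inside the shell = 341 − 119, so 222 cm³.
Infill deposited: 0.10 × 222 → 22.2 cm³.
Total printed volume = 119 + 22.2, so 141.2 cm³.
Mass: 141.2 × 1.23 → 173.676 g.

173.7 g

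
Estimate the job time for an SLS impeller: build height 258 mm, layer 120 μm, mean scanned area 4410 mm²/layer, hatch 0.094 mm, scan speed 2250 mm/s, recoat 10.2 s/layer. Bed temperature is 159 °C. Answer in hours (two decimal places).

18.54 hours

Layer count = ceil(258 / 0.12) = 2150.
Per-layer scan distance: 4410 / 0.094 → 46914.9 mm.
Scan time per layer: 46914.9 / 2250 → 20.8511 s.
Layer cycle = 20.8511 + 10.2, so 31.0511 s.
Build time = 2150 × 31.0511 = 66759.865 s = 18.54 hours.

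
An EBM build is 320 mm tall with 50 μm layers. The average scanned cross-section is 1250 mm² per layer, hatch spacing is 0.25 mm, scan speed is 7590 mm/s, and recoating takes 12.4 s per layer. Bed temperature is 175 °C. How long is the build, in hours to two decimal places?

Number of layers: 320 / 0.05 → 6400 (rounded up).
Hatch length per layer = 1250 / 0.25 = 5000 mm.
Scan time per layer = 5000 / 7590, so 0.6588 s.
Per-layer time = 0.6588 + 12.4, so 13.0588 s.
Build time = 6400 × 13.0588 = 83576.32 s = 23.22 hours.

23.22 hours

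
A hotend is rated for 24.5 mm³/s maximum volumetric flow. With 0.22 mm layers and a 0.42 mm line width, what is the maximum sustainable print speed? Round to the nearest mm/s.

Bead cross-section = 0.22 × 0.42 = 0.0924 mm².
v_max = Q/A = 24.5/0.0924 = 265.15 mm/s → 265 mm/s.

265 mm/s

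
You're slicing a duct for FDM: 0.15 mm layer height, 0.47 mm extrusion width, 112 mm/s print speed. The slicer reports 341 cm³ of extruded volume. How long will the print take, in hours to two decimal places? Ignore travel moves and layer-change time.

12.00 hours

Line area = 0.15 × 0.47 = 0.0705 mm².
Path length: 341000 mm³ / 0.0705 mm² → 4836879.4 mm.
Extrusion time = 4836879.4 / 112 = 43186.4 s.
Converting: 43186.4 s = 12.00 hours.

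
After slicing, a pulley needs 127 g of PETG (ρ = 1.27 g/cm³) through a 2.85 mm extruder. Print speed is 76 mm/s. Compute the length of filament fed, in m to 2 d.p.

15.68 m

Extruded volume: 127/1.27 = 100 cm³ (100000 mm³).
A = π r² = π × 1.425² = 6.3794 mm².
Length = 100000 / 6.3794 = 15675.46 mm = 15.68 m.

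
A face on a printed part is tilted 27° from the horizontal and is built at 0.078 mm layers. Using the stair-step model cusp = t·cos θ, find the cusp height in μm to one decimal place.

cos(27°) = 0.8910, so cusp = 0.078 × 0.8910 = 0.069498 mm → 69.5 μm.

69.5 μm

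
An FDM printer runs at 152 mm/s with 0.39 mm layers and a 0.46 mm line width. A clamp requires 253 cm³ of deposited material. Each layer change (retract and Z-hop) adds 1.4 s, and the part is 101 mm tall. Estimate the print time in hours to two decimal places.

2.68 hours

Line area: 0.39 × 0.46 → 0.1794 mm².
Toolpath length = 253 cm³ / 0.1794 mm² = 253000 / 0.1794 = 1410256.4 mm.
Time extruding = 1410256.4 / 152 = 9278 s.
Layers = ⌈101/0.39⌉ = 259.
Layer-change overhead: 259 × 1.4 → 362.6 s.
Altogether 9278 + 362.6 = 9640.6 s, i.e. 2.68 hours.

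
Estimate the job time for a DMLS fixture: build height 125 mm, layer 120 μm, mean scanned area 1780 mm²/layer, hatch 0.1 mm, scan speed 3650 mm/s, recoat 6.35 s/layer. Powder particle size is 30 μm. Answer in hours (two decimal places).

Layers = ⌈125/0.12⌉ = 1042.
Per-layer scan distance = 1780 / 0.1, so 17800 mm.
Per-layer scan time: 17800 / 3650 → 4.8767 s.
Time per layer = 4.8767 + 6.35 = 11.2267 s.
1042 layers × 11.2267 s/layer = 11698.2214 s, i.e. 3.25 hours.

3.25 hours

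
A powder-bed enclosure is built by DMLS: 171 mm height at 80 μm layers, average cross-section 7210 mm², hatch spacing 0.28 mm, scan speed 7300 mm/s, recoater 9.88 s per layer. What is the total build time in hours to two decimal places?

Layers = ⌈171/0.08⌉ = 2138.
Hatch length per layer = 7210 / 0.28, so 25750 mm.
Laser time per layer = 25750 / 7300, so 3.5274 s.
Time per layer = 3.5274 + 9.88 = 13.4074 s.
2138 layers × 13.4074 s/layer = 28665.0212 s, i.e. 7.96 hours.

7.96 hours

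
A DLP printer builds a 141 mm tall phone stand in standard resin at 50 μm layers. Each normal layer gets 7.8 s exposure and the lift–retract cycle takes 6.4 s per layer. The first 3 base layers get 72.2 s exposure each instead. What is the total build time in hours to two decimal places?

Layers = ⌈141/0.05⌉ = 2820.
Bottom layers = 3 × (72.2 + 6.4) = 235.8 s.
Regular layers = 2817 × (7.8 + 6.4), so 40001.4 s.
Total = 235.8 + 40001.4 = 40237.2 s = 11.18 hours.

11.18 hours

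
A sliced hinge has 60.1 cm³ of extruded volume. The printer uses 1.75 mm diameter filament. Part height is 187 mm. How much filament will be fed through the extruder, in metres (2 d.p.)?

Cross-section of 1.75 mm filament: π·(1.75/2)² = 2.4053 mm².
L = 60100 mm³ / 2.4053 mm² = 24986.49 mm, i.e. 24.99 m.

24.99 m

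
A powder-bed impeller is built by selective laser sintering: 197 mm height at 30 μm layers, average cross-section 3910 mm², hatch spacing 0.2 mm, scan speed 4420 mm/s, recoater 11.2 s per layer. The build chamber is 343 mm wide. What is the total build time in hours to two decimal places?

Layer count = ceil(197 / 0.03) = 6567.
Hatch length per layer = 3910 / 0.2, so 19550 mm.
Scan time per layer: 19550 / 4420 → 4.4231 s.
Time per layer: 4.4231 + 11.2 → 15.6231 s.
Total: 6567 × 15.6231 s = 102596.8977 s → 28.50 hours.

28.50 hours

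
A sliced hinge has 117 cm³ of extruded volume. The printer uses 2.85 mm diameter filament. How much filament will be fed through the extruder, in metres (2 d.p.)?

Cross-section of 2.85 mm filament: π·(2.85/2)² = 6.3794 mm².
Length = 117 cm³ / 6.3794 mm² = 117000 / 6.3794 = 18340.28 mm = 18.34 m.

18.34 m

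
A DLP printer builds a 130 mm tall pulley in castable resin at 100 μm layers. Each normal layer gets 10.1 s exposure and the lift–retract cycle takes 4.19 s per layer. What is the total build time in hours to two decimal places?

Number of layers: 130 / 0.1 → 1300 (rounded up).
Each layer takes = 10.1 + 4.19, so 14.29 s.
Build time: 1300 × 14.29 s = 18577 s, i.e. 5.16 hours.

5.16 hours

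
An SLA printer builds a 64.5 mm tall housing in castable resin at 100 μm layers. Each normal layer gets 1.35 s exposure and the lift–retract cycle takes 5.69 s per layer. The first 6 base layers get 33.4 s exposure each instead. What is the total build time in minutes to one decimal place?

78.9 minutes

Number of layers: 64.5 / 0.1 → 645 (rounded up).
Base layers = 6 × (33.4 + 5.69) = 234.54 s.
Regular layers: 639 × (1.35 + 5.69) → 4498.56 s.
Sum: 234.54 + 4498.56 = 4733.1 s → 78.9 minutes.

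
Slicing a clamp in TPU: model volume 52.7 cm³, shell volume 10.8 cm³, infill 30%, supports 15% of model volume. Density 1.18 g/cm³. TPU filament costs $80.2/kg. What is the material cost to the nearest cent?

Volume inside the shell = 52.7 − 10.8, so 41.9 cm³.
Infill volume = 0.30 × 41.9, so 12.57 cm³.
Support = 0.15 × 52.7 = 7.905 cm³.
Deposited volume = 10.8 + 12.57 + 7.905 = 31.275 cm³.
Mass = 31.275 × 1.18, so 36.9045 g.
At $80.2/kg: 36.9045/1000 × 80.2 = $2.96.

$2.96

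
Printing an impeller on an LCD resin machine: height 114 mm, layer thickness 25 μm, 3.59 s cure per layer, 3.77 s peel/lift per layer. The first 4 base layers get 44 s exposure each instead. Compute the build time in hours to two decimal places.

Layer count = ceil(114 / 0.025) = 4560.
Base layers = 4 × (44 + 3.77), so 191.08 s.
Normal layers: 4556 × (3.59 + 3.77) → 33532.16 s.
Sum: 191.08 + 33532.16 = 33723.24 s → 9.37 hours.

9.37 hours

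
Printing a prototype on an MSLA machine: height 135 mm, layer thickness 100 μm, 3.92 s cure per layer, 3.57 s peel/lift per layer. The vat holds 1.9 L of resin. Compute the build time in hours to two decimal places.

2.81 hours

Layers = ⌈135/0.1⌉ = 1350.
Cycle time: 3.92 + 3.57 → 7.49 s.
Total = 1350 × 7.49 = 10111.5 s = 2.81 hours.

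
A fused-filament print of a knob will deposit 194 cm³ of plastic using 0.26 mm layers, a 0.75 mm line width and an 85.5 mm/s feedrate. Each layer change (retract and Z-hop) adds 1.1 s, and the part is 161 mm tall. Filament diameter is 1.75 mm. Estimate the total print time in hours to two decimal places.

3.42 hours

Extrusion cross-section = 0.26 × 0.75, so 0.195 mm².
Toolpath length = 194 cm³ / 0.195 mm² = 194000 / 0.195 = 994871.8 mm.
Print-move time = 994871.8 / 85.5 = 11635.9 s.
Layers = ⌈161/0.26⌉ = 620.
Non-print overhead = 620 × 1.1 = 682 s.
Altogether 11635.9 + 682 = 12317.9 s, i.e. 3.42 hours.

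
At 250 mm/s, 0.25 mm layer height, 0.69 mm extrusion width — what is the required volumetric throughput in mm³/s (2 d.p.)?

43.13

Bead cross-section = 0.25 × 0.69, so 0.1725 mm².
Q = v·A = 250 × 0.1725 = 43.13 mm³/s.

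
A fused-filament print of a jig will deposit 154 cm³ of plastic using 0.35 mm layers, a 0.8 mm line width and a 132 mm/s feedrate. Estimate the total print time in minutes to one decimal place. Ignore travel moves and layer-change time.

Bead cross-section = 0.35 × 0.8, so 0.28 mm².
Path length: 154000 mm³ / 0.28 mm² → 550000 mm.
Extrusion time = 550000 / 132 = 4166.7 s.
That's 4166.7 s → 69.4 minutes.

69.4 minutes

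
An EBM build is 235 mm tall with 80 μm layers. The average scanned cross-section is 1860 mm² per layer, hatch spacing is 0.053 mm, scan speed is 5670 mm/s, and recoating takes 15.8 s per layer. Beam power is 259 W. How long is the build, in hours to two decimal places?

Layer count = ceil(235 / 0.08) = 2938.
Scan path per layer = 1860 / 0.053 = 35094.3 mm.
Per-layer scan time = 35094.3 / 5670, so 6.1895 s.
Time per layer: 6.1895 + 15.8 → 21.9895 s.
2938 layers × 21.9895 s/layer = 64605.151 s, i.e. 17.95 hours.

17.95 hours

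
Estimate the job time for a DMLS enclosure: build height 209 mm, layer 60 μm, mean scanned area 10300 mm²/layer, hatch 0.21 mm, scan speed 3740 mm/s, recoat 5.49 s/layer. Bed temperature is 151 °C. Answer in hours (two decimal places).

Layer count = ceil(209 / 0.06) = 3484.
Scan path per layer = 10300 / 0.21 = 49047.6 mm.
Per-layer scan time = 49047.6 / 3740 = 13.1143 s.
Per-layer time: 13.1143 + 5.49 → 18.6043 s.
Total: 3484 × 18.6043 s = 64817.3812 s → 18.00 hours.

18.00 hours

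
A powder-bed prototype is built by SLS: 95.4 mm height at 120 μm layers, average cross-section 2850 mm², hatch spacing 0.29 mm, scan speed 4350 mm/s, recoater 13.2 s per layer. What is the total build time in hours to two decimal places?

3.41 hours

Layer count = ceil(95.4 / 0.12) = 795.
Scan path per layer = 2850 / 0.29 = 9827.6 mm.
Scan time per layer = 9827.6 / 4350 = 2.2592 s.
Per-layer time: 2.2592 + 13.2 → 15.4592 s.
Build time = 795 × 15.4592 = 12290.064 s = 3.41 hours.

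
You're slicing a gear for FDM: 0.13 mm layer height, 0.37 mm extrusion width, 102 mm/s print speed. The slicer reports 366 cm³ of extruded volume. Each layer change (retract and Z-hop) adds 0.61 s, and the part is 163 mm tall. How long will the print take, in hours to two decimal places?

Bead cross-section = 0.13 × 0.37 = 0.0481 mm².
Toolpath length = 366 cm³ / 0.0481 mm² = 366000 / 0.0481 = 7609147.6 mm.
Time extruding: 7609147.6 / 102 → 74599.5 s.
Layer count = ceil(163 / 0.13) = 1254.
Z-hop total = 1254 × 0.61, so 764.94 s.
Total = 74599.5 + 764.94 = 75364.44 s = 20.93 hours.

20.93 hours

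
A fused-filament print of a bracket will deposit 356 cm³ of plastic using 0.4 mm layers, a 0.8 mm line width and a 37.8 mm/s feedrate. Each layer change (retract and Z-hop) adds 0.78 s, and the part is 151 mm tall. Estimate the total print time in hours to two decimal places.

8.26 hours

Bead cross-section: 0.4 × 0.8 → 0.32 mm².
Total extruded path = 356000/0.32 = 1112500 mm.
Print-move time = 1112500 / 37.8 = 29431.2 s.
Layers = ⌈151/0.4⌉ = 378.
Layer-change overhead = 378 × 0.78 = 294.84 s.
Altogether 29431.2 + 294.84 = 29726.04 s, i.e. 8.26 hours.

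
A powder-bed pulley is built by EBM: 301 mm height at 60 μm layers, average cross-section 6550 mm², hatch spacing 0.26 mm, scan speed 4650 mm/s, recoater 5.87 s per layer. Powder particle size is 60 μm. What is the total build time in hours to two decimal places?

15.73 hours

Layer count = ceil(301 / 0.06) = 5017.
Hatch length per layer = 6550 / 0.26, so 25192.3 mm.
Scan time per layer: 25192.3 / 4650 → 5.4177 s.
Time per layer = 5.4177 + 5.87, so 11.2877 s.
Total: 5017 × 11.2877 s = 56630.3909 s → 15.73 hours.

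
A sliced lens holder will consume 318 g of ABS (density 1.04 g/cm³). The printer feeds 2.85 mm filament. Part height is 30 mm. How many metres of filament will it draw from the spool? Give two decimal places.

Extruded volume: 318/1.04 = 305.7692 cm³ (305769.2 mm³).
Cross-section of 2.85 mm filament: π·(2.85/2)² = 6.3794 mm².
L = V/A = 305769.2/6.3794 = 47930.71 mm → 47.93 m.

47.93 m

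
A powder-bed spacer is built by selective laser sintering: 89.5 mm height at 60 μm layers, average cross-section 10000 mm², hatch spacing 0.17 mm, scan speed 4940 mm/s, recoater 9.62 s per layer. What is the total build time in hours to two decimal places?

8.92 hours

Number of layers: 89.5 / 0.06 → 1492 (rounded up).
Per-layer scan distance = 10000 / 0.17 = 58823.5 mm.
Scan time per layer: 58823.5 / 4940 → 11.9076 s.
Time per layer = 11.9076 + 9.62 = 21.5276 s.
Build time = 1492 × 21.5276 = 32119.1792 s = 8.92 hours.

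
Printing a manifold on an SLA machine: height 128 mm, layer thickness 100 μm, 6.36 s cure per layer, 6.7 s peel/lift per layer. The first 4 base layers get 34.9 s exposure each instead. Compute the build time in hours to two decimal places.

4.68 hours

Number of layers: 128 / 0.1 → 1280 (rounded up).
Bottom layers = 4 × (34.9 + 6.7), so 166.4 s.
Regular layers = 1276 × (6.36 + 6.7) = 16664.56 s.
Sum: 166.4 + 16664.56 = 16830.96 s → 4.68 hours.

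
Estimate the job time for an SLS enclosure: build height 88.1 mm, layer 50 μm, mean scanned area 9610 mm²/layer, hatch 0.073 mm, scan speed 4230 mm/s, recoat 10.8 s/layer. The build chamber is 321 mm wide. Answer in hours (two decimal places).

Number of layers: 88.1 / 0.05 → 1762 (rounded up).
Scan path per layer: 9610 / 0.073 → 131643.8 mm.
Per-layer scan time: 131643.8 / 4230 → 31.1215 s.
Time per layer = 31.1215 + 10.8 = 41.9215 s.
Total: 1762 × 41.9215 s = 73865.683 s → 20.52 hours.

20.52 hours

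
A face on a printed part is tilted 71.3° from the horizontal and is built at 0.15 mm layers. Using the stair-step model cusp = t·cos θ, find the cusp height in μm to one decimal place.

h_c = t·cos θ = 0.15 × 0.3206 = 0.04809 mm (48.1 μm).

48.1 μm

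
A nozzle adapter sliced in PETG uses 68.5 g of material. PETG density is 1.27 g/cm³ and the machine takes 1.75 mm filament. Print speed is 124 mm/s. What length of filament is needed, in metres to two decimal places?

22.42 m

Volume = 68.5 g / 1.27 g·cm⁻³ = 53.937 cm³ = 53937 mm³.
A = π r² = π × 0.875² = 2.4053 mm².
Length = 53937 / 2.4053 = 22424.23 mm = 22.42 m.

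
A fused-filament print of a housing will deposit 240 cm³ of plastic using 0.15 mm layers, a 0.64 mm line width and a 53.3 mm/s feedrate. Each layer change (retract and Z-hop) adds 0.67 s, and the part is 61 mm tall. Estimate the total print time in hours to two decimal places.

13.10 hours

Bead cross-section = 0.15 × 0.64, so 0.096 mm².
Toolpath length = 240 cm³ / 0.096 mm² = 240000 / 0.096 = 2500000 mm.
Print-move time = 2500000 / 53.3 = 46904.3 s.
Number of layers: 61 / 0.15 → 407 (rounded up).
Z-hop total = 407 × 0.67 = 272.69 s.
Total = 46904.3 + 272.69 = 47176.99 s = 13.10 hours.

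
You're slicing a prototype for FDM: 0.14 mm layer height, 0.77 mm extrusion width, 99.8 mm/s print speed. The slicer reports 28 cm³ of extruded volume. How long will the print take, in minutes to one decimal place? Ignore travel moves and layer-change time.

43.4 minutes

Bead cross-section = 0.14 × 0.77, so 0.1078 mm².
Path length: 28000 mm³ / 0.1078 mm² → 259740.3 mm.
Print-move time: 259740.3 / 99.8 → 2602.6 s.
In the requested units: 2602.6 s = 43.4 minutes.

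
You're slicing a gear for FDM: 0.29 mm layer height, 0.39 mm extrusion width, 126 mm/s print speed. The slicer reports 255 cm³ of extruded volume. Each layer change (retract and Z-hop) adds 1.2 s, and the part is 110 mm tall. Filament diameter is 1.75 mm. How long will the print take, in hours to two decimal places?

Extrusion cross-section = 0.29 × 0.39, so 0.1131 mm².
Total extruded path = 255000/0.1131 = 2254641.9 mm.
Print-move time = 2254641.9 / 126, so 17894 s.
Number of layers: 110 / 0.29 → 380 (rounded up).
Layer-change overhead: 380 × 1.2 → 456 s.
Altogether 17894 + 456 = 18350 s, i.e. 5.10 hours.

5.10 hours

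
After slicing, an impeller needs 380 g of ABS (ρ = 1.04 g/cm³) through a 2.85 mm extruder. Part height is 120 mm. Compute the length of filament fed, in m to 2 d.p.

57.28 m

Extruded volume: 380/1.04 = 365.3846 cm³ (365384.6 mm³).
A = π r² = π × 1.425² = 6.3794 mm².
L = V/A = 365384.6/6.3794 = 57275.7 mm → 57.28 m.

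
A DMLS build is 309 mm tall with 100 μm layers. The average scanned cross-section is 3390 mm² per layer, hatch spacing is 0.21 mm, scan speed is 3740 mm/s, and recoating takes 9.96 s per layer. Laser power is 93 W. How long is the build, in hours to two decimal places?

12.25 hours

Layer count = ceil(309 / 0.1) = 3090.
Hatch length per layer: 3390 / 0.21 → 16142.9 mm.
Laser time per layer = 16142.9 / 3740 = 4.3163 s.
Time per layer: 4.3163 + 9.96 → 14.2763 s.
Build time = 3090 × 14.2763 = 44113.767 s = 12.25 hours.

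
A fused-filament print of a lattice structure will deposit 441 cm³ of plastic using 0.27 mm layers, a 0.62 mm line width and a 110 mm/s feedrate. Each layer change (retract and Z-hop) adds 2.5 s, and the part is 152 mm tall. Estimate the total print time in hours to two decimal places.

7.04 hours

Line area = 0.27 × 0.62 = 0.1674 mm².
Toolpath length = 441 cm³ / 0.1674 mm² = 441000 / 0.1674 = 2634408.6 mm.
Print-move time: 2634408.6 / 110 → 23949.2 s.
Number of layers: 152 / 0.27 → 563 (rounded up).
Non-print overhead = 563 × 2.5, so 1407.5 s.
Altogether 23949.2 + 1407.5 = 25356.7 s, i.e. 7.04 hours.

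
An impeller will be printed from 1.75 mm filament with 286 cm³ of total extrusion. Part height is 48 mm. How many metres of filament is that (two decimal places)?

118.90 m

A = π r² = π × 0.875² = 2.4053 mm².
Length = 286 cm³ / 2.4053 mm² = 286000 / 2.4053 = 118904.09 mm = 118.90 m.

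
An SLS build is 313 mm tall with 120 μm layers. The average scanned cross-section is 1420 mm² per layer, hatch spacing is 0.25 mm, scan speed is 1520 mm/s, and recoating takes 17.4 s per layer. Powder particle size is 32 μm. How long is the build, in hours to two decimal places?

15.32 hours

Number of layers: 313 / 0.12 → 2609 (rounded up).
Per-layer scan distance: 1420 / 0.25 → 5680 mm.
Laser time per layer: 5680 / 1520 → 3.7368 s.
Layer cycle = 3.7368 + 17.4 = 21.1368 s.
Total: 2609 × 21.1368 s = 55145.9112 s → 15.32 hours.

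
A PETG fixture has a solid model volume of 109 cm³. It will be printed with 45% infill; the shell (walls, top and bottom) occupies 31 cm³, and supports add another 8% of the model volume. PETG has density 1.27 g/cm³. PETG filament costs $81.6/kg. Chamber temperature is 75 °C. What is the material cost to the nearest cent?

Interior volume = 109 − 31, so 78 cm³.
Infill volume = 0.45 × 78 = 35.1 cm³.
Support: 0.08 × 109 → 8.72 cm³.
Deposited volume = 31 + 35.1 + 8.72 = 74.82 cm³.
Mass: 74.82 × 1.27 → 95.0214 g.
Cost = 95.0214 g / 1000 × $81.6/kg = $7.75.

$7.75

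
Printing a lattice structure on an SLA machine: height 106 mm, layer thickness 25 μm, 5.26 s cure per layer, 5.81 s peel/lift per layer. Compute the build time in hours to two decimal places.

13.04 hours

Layers = ⌈106/0.025⌉ = 4240.
Per-layer time = 5.26 + 5.81 = 11.07 s.
Total = 4240 × 11.07 = 46936.8 s = 13.04 hours.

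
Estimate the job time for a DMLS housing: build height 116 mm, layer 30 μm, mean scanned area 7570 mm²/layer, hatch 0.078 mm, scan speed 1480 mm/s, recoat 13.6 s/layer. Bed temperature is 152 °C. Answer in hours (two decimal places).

Layers = ⌈116/0.03⌉ = 3867.
Scan path per layer = 7570 / 0.078 = 97051.3 mm.
Per-layer scan time: 97051.3 / 1480 → 65.5752 s.
Per-layer time: 65.5752 + 13.6 → 79.1752 s.
Total: 3867 × 79.1752 s = 306170.4984 s → 85.05 hours.

85.05 hours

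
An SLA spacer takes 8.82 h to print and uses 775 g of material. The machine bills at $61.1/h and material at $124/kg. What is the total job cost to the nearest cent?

$635.00

Time charge = 61.1 × 8.82, so $538.902.
Material charge = 124 × 775/1000, so $96.10.
Total = 538.902 + 96.10 = 635.002 ≈ $635.00.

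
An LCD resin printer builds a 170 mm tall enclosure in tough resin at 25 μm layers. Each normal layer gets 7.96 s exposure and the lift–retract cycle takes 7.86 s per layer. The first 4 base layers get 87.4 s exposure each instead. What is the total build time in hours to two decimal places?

Number of layers: 170 / 0.025 → 6800 (rounded up).
Base layers = 4 × (87.4 + 7.86), so 381.04 s.
Remaining layers = 6796 × (7.96 + 7.86) = 107512.72 s.
Total = 381.04 + 107512.72 = 107893.76 s = 29.97 hours.

29.97 hours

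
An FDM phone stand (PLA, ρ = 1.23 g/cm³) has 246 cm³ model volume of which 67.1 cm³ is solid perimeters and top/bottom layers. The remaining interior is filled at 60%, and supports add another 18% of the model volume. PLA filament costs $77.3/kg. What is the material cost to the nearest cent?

Interior volume: 246 − 67.1 → 178.9 cm³.
Infill deposited: 0.60 × 178.9 → 107.34 cm³.
Support = 0.18 × 246, so 44.28 cm³.
Deposited volume = 67.1 + 107.34 + 44.28 = 218.72 cm³.
Mass = 218.72 × 1.23, so 269.0256 g.
Cost = 269.0256 g / 1000 × $77.3/kg = $20.80.

$20.80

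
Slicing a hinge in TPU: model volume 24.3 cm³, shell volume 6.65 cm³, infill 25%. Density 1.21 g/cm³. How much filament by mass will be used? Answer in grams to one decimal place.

Volume inside the shell: 24.3 − 6.65 → 17.65 cm³.
Infill deposited: 0.25 × 17.65 → 4.4125 cm³.
Total extruded = 6.65 + 4.4125, so 11.0625 cm³.
Mass: 11.0625 × 1.21 → 13.385625 g.

13.4 g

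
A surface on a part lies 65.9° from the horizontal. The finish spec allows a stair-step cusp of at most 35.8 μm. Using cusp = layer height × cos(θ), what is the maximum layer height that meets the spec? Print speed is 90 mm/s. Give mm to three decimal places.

0.088 mm

cos(65.9°) = 0.4083; t_max = 0.0358/0.4083 = 0.088 mm.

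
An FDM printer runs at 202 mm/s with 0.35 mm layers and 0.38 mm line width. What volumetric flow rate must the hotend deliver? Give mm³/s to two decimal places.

Extrusion cross-section = 0.35 × 0.38, so 0.133 mm².
Q = v·A = 202 × 0.133 = 26.87 mm³/s.

26.87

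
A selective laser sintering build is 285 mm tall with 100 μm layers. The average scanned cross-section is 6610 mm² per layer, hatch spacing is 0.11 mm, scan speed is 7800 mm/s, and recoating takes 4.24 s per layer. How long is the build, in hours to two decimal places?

9.46 hours

Layer count = ceil(285 / 0.1) = 2850.
Per-layer scan distance = 6610 / 0.11, so 60090.9 mm.
Per-layer scan time: 60090.9 / 7800 → 7.704 s.
Time per layer = 7.704 + 4.24, so 11.944 s.
Total: 2850 × 11.944 s = 34040.4 s → 9.46 hours.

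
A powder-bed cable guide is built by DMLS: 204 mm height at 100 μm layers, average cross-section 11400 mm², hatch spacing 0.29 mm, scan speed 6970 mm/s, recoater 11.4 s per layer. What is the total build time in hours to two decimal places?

Layer count = ceil(204 / 0.1) = 2040.
Hatch length per layer = 11400 / 0.29 = 39310.3 mm.
Laser time per layer = 39310.3 / 6970 = 5.6399 s.
Per-layer time = 5.6399 + 11.4, so 17.0399 s.
Total: 2040 × 17.0399 s = 34761.396 s → 9.66 hours.

9.66 hours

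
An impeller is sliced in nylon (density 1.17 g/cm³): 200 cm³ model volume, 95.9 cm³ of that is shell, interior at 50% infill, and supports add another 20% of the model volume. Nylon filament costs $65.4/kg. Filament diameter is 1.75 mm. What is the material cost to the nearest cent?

$14.38

Infill region = 200 − 95.9, so 104.1 cm³.
Infill volume = 0.50 × 104.1, so 52.05 cm³.
Support: 0.20 × 200 → 40 cm³.
Total printed volume = 95.9 + 52.05 + 40, so 187.95 cm³.
Mass: 187.95 × 1.17 → 219.9015 g.
Cost = 219.9015 g / 1000 × $65.4/kg = $14.38.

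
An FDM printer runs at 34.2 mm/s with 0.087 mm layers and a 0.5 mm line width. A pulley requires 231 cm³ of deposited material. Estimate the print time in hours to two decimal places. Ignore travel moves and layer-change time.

Bead cross-section = 0.087 × 0.5 = 0.0435 mm².
Toolpath length = 231 cm³ / 0.0435 mm² = 231000 / 0.0435 = 5310344.8 mm.
Print-move time = 5310344.8 / 34.2, so 155273.2 s.
In the requested units: 155273.2 s = 43.13 hours.

43.13 hours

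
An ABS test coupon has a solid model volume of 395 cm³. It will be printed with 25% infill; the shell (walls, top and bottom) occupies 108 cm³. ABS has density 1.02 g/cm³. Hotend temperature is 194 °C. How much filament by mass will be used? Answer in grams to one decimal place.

Infill region: 395 − 108 → 287 cm³.
Deposited infill = 0.25 × 287 = 71.75 cm³.
Deposited volume: 108 + 71.75 → 179.75 cm³.
Mass = 179.75 × 1.02, so 183.345 g.

183.3 g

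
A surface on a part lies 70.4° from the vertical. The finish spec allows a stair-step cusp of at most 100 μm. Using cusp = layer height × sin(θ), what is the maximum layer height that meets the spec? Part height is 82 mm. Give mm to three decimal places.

0.106 mm

sin(70.4°) = 0.9421; t_max = 0.1/0.9421 = 0.106 mm.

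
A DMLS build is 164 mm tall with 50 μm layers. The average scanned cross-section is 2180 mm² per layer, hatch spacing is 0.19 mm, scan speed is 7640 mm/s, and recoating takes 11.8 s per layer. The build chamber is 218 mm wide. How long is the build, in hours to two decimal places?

12.12 hours

Number of layers: 164 / 0.05 → 3280 (rounded up).
Per-layer scan distance = 2180 / 0.19 = 11473.7 mm.
Scan time per layer: 11473.7 / 7640 → 1.5018 s.
Layer cycle = 1.5018 + 11.8 = 13.3018 s.
Total: 3280 × 13.3018 s = 43629.904 s → 12.12 hours.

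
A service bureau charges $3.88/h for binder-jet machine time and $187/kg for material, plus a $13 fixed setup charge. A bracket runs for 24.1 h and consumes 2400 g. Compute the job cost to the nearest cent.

Machine cost = 3.88 × 24.1 = $93.508.
Material charge = 187 × 2400/1000, so $448.80.
Adding setup: 93.508 + 448.80 + 13 → 555.308 ≈ $555.31.

$555.31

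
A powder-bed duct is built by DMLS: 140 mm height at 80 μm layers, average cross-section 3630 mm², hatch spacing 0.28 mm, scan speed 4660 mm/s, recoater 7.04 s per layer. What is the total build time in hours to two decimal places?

Layers = ⌈140/0.08⌉ = 1750.
Per-layer scan distance = 3630 / 0.28, so 12964.3 mm.
Per-layer scan time: 12964.3 / 4660 → 2.782 s.
Per-layer time = 2.782 + 7.04 = 9.822 s.
Build time = 1750 × 9.822 = 17188.5 s = 4.77 hours.

4.77 hours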